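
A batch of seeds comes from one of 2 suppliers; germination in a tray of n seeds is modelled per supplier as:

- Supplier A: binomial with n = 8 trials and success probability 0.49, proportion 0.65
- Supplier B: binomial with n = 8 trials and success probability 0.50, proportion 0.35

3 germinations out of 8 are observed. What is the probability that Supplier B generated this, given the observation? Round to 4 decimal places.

Apply Bayes' rule: the posterior for each component is proportional to its prior times its likelihood at x.
Binomial probabilities:
  L_A = 0.227315
  L_B = 0.21875
Prior × likelihood for each component:
  w_A·L_A = 0.65 × 0.227315 = 0.147754
  w_B·L_B = 0.35 × 0.21875 = 0.0765625
Denominator: 0.147754 + 0.0765625 = 0.224317
So the posterior for Supplier B is 0.0765625 / 0.224317 ≈ 0.3413.

0.3413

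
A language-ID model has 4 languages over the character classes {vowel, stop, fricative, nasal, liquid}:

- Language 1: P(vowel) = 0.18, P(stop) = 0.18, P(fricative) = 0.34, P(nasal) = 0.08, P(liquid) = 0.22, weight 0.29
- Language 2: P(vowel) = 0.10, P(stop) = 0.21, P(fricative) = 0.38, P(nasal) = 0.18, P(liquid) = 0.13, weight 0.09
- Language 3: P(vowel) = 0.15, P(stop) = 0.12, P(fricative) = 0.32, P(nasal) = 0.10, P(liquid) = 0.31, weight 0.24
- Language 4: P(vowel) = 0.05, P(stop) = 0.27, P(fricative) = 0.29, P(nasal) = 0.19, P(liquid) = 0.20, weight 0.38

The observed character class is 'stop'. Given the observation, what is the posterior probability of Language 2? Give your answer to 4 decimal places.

0.0933

Apply Bayes' rule: the posterior for each component is proportional to its prior times its likelihood at x.
Component likelihoods at x = 'stop':
  f_1 = 0.18
  f_2 = 0.21
  f_3 = 0.12
  f_4 = 0.27
Unnormalised posteriors:
  P(Z=1)·f_1 = 0.29 × 0.18 = 0.0522
  P(Z=2)·f_2 = 0.09 × 0.21 = 0.0189
  P(Z=3)·f_3 = 0.24 × 0.12 = 0.0288
  P(Z=4)·f_4 = 0.38 × 0.27 = 0.1026
Evidence: 0.0522 + 0.0189 + 0.0288 + 0.1026 = 0.2025
So the posterior for Language 2 is 0.0189 / 0.2025 ≈ 0.0933.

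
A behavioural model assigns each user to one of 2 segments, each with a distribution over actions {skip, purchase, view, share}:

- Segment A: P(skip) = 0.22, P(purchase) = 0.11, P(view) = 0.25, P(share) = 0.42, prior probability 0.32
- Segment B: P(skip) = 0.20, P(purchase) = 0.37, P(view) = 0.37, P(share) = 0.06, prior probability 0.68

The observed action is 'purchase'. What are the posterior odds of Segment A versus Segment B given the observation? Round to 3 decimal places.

0.140

Only the two components matter; the odds are (π_i f_i(x)) / (π_j f_j(x)).
Evaluate each component's likelihood at the observed value:
  p_A = 0.11
  p_B = 0.37
0.0352 / 0.2516 ≈ 0.140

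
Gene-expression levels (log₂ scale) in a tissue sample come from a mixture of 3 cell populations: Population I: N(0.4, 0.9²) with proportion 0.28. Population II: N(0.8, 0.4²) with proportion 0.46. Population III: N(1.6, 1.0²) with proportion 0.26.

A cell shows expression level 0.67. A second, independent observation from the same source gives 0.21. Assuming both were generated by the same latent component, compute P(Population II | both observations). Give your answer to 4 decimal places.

0.7034

By Bayes' theorem, P(k | x) = P(Z=k) f_k(x) / Σ_j P(Z=j) f_j(x).
Since both observations come from the same component, the likelihood for component k is f_k(x₁)·f_k(x₂).
  p_I = [(1/(0.9·√(2π)))·exp(−(0.67−0.4)²/(2·0.9²)) = 0.443269·exp(-0.04500) = 0.423764] × [0.433501] = 0.183702
  p_II = [(1/(0.4·√(2π)))·exp(−(0.67−0.8)²/(2·0.4²)) = 0.997356·exp(-0.05281) = 0.94605] × [0.336062] = 0.317931
  p_III = [(1/(1.0·√(2π)))·exp(−(0.67−1.6)²/(2·1.0²)) = 0.398942·exp(-0.43245) = 0.258881] × [0.151831] = 0.039306
Unnormalised posteriors:
  P(Z=I)·p_I = 0.28 × 0.183702 = 0.0514366
  P(Z=II)·p_II = 0.46 × 0.317931 = 0.146248
  P(Z=III)·p_III = 0.26 × 0.039306 = 0.0102196
Normaliser: 0.0514366 + 0.146248 + 0.0102196 = 0.207904
P(Population II | data) = 0.146248 / 0.207904 ≈ 0.7034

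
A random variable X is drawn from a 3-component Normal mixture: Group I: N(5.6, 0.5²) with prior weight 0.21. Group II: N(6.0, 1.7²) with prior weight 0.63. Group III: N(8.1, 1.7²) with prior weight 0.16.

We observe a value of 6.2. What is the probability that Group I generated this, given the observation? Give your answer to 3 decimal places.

Posterior ∝ prior × likelihood, so P(k | x) ∝ P(Z=k) f_k(x); normalise over all components.
Component likelihoods at x = 6.2:
  f_I = 0.388372
  f_II = 0.233054
  f_III = 0.125665
Prior × likelihood for each component:
  P(Z=I)·f_I = 0.21 × 0.388372 = 0.0815581
  P(Z=II)·f_II = 0.63 × 0.233054 = 0.146824
  P(Z=III)·f_III = 0.16 × 0.125665 = 0.0201064
Marginal: 0.0815581 + 0.146824 + 0.0201064 = 0.248488
P(Group I | data) ≈ 0.328

0.328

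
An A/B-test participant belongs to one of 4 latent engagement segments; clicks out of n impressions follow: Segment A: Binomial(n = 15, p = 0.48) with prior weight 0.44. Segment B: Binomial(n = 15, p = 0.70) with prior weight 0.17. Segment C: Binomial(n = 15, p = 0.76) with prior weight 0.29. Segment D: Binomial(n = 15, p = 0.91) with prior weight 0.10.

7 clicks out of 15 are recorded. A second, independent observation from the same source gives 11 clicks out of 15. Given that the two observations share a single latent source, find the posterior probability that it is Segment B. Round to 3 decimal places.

0.274

The responsibility of component k is P(Z=k) f_k(x) divided by Σ_j P(Z=j) f_j(x).
Since both observations come from the same component, the likelihood for component k is f_k(x₁)·f_k(x₂).
  p_A = [0.201959] × [0.0311028] = 0.0062815
  p_B = [0.03477] × [0.218623] = 0.00760153
  p_C = [0.0103737] × [0.221272] = 0.00229541
  p_D = [1.43146e-05] × [0.0317364] = 4.54293e-07
Weight by the priors:
  P(Z=A)·p_A = 0.44 × 0.0062815 = 0.00276386
  P(Z=B)·p_B = 0.17 × 0.00760153 = 0.00129226
  P(Z=C)·p_C = 0.29 × 0.00229541 = 0.00066567
  P(Z=D)·p_D = 0.10 × 4.54293e-07 = 4.54293e-08
Evidence: 0.00276386 + 0.00129226 + 0.00066567 + 4.54293e-08 = 0.00472184
P(Segment B | x₁,x₂) ≈ 0.274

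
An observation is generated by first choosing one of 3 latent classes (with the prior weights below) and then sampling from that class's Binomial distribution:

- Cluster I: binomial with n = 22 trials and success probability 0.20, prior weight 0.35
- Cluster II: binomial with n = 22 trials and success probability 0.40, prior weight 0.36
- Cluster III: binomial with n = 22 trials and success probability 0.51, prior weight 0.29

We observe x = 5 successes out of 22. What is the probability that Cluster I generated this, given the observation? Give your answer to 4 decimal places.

Apply Bayes' rule: the posterior for each component is proportional to its prior times its likelihood at x.
Evaluate each component's likelihood at the observed value:
  L_I = C(22,5)·0.20^5·0.80^17 = 26334·0.00032·0.022518 = 0.189756
  L_II = C(22,5)·0.40^5·0.60^17 = 26334·0.01024·0.000169267 = 0.0456445
  L_III = C(22,5)·0.51^5·0.49^17 = 26334·0.0345025·5.4117e-06 = 0.00491701
Unnormalised posteriors:
  P(Z=I)·L_I = 0.35 × 0.189756 = 0.0664148
  P(Z=II)·L_II = 0.36 × 0.0456445 = 0.016432
  P(Z=III)·L_III = 0.29 × 0.00491701 = 0.00142593
Normaliser: 0.0664148 + 0.016432 + 0.00142593 = 0.0842727
So the posterior for Cluster I is 0.0664148 / 0.0842727 ≈ 0.7881.

0.7881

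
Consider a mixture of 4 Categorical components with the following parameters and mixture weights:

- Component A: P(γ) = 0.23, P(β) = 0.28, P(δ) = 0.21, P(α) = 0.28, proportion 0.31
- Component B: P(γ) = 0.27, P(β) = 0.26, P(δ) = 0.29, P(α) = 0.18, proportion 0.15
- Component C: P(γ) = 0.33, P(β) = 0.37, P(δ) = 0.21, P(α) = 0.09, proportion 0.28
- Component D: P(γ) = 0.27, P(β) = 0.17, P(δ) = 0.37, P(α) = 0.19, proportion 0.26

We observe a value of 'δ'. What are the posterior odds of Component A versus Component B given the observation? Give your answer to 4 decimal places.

The posterior odds equal the prior odds times the likelihood ratio: (w_i/w_j)·(f_i(x)/f_j(x)).
Evaluate each component's likelihood at the observed value:
  L_A = P(δ | comp) = 0.21
  L_B = P(δ | comp) = 0.29
  L_C = P(δ | comp) = 0.21
  L_D = P(δ | comp) = 0.37
0.0651 / 0.0435 ≈ 1.4966

1.4966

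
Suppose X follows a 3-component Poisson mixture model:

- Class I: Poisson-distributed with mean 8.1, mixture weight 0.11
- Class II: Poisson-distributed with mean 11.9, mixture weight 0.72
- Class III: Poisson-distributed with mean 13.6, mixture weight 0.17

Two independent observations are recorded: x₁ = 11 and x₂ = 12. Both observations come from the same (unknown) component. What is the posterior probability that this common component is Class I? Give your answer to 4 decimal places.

Posterior ∝ prior × likelihood, so P(k | x) ∝ π_k f_k(x); normalise over all components.
Since both observations come from the same component, the likelihood for component k is f_k(x₁)·f_k(x₂).
  L_I = [0.0748849] × [0.0505473] = 0.00378523
  L_II = [0.115281] × [0.11432] = 0.0131789
  L_III = [0.0914887] × [0.103687] = 0.0094862
Prior × likelihood for each component:
  π_I·L_I = 0.11 × 0.00378523 = 0.000416375
  π_II·L_II = 0.72 × 0.0131789 = 0.0094888
  π_III·L_III = 0.17 × 0.0094862 = 0.00161265
Evidence: 0.000416375 + 0.0094888 + 0.00161265 = 0.0115178
P(Class I | x₁, x₂) = 0.000416375 / 0.0115178 ≈ 0.0362

0.0362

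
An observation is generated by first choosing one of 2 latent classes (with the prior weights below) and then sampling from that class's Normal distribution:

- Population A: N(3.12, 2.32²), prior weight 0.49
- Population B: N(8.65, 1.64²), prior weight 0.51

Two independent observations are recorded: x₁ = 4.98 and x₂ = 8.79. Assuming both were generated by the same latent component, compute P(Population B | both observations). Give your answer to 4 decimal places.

0.8226

Apply Bayes' rule: the posterior for each component is proportional to its prior times its likelihood at x.
Since both observations come from the same component, the likelihood for component k is f_k(x₁)·f_k(x₂).
  p_A = [0.124695] × [0.00867778] = 0.00108207
  p_B = [0.0198904] × [0.242373] = 0.00482088
Weight by the priors:
  π_A·p_A = 0.49 × 0.00108207 = 0.000530216
  π_B·p_B = 0.51 × 0.00482088 = 0.00245865
Sum: 0.000530216 + 0.00245865 = 0.00298887
P(Population B | data) = 0.00245865 / 0.00298887 ≈ 0.8226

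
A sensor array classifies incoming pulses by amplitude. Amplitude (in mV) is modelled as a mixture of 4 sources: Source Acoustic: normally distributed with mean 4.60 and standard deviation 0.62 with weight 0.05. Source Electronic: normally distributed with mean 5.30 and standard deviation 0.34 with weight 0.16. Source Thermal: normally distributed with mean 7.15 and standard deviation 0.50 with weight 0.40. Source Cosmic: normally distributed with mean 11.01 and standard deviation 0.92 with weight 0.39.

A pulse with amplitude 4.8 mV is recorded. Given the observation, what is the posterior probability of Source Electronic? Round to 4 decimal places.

By Bayes' theorem, P(k | x) = w_k f_k(x) / Σ_j w_j f_j(x).
Evaluate each component's likelihood at the observed value:
  f_Acoustic = (1/(0.62·√(2π)))·exp(−(4.8−4.60)²/(2·0.62²)) = 0.643455·exp(-0.05203) = 0.610833
  f_Electronic = (1/(0.34·√(2π)))·exp(−(4.8−5.30)²/(2·0.34²)) = 1.173360·exp(-1.08131) = 0.397944
  f_Thermal = (1/(0.50·√(2π)))·exp(−(4.8−7.15)²/(2·0.50²)) = 0.797885·exp(-11.04500) = 1.27397e-05
  f_Cosmic = (1/(0.92·√(2π)))·exp(−(4.8−11.01)²/(2·0.92²)) = 0.433633·exp(-22.78125) = 5.53798e-11
Multiply by the mixture weights:
  w_Acoustic·f_Acoustic = 0.05 × 0.610833 = 0.0305416
  w_Electronic·f_Electronic = 0.16 × 0.397944 = 0.0636711
  w_Thermal·f_Thermal = 0.40 × 1.27397e-05 = 5.09586e-06
  w_Cosmic·f_Cosmic = 0.39 × 5.53798e-11 = 2.15981e-11
Normaliser: 0.0305416 + 0.0636711 + 5.09586e-06 + 2.15981e-11 = 0.0942178
Responsibility of Source Electronic: 0.0636711 / 0.0942178 ≈ 0.6758

0.6758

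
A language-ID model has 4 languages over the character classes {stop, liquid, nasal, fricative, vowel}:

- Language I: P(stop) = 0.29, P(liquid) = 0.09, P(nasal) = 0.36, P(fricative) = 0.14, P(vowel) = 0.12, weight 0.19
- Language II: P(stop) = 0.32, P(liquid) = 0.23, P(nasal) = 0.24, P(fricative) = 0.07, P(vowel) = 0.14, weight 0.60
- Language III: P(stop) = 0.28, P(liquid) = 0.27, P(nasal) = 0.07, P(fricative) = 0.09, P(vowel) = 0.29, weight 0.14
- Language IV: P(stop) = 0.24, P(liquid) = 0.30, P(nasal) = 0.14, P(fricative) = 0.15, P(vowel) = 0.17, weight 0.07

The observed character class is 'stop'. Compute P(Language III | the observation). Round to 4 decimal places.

Posterior ∝ prior × likelihood, so P(k | x) ∝ π_k f_k(x); normalise over all components.
Evaluate each component's likelihood at the observed value:
  f_I = P(stop | comp) = 0.29
  f_II = P(stop | comp) = 0.32
  f_III = P(stop | comp) = 0.28
  f_IV = P(stop | comp) = 0.24
Weight by the priors:
  π_I·f_I = 0.19 × 0.29 = 0.0551
  π_II·f_II = 0.60 × 0.32 = 0.192
  π_III·f_III = 0.14 × 0.28 = 0.0392
  π_IV·f_IV = 0.07 × 0.24 = 0.0168
Sum: 0.0551 + 0.192 + 0.0392 + 0.0168 = 0.3031
So the posterior for Language III is 0.0392 / 0.3031 ≈ 0.1293.

0.1293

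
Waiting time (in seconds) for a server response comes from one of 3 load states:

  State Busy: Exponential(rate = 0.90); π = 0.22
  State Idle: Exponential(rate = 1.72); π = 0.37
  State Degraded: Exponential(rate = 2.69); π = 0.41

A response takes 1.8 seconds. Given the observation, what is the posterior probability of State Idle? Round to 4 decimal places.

0.3754

P(component k | x) = π_k·f_k(x) / marginal(x), where marginal(x) = Σ_j π_j·f_j(x).
Evaluate each component's likelihood at the observed value:
  p_Busy = 0.90·e^(−0.90·1.8) = 0.90·e^(−1.6200) = 0.178109
  p_Idle = 1.72·e^(−1.72·1.8) = 1.72·e^(−3.0960) = 0.0777952
  p_Degraded = 2.69·e^(−2.69·1.8) = 2.69·e^(−4.8420) = 0.0212275
Unnormalised posteriors:
  π_Busy·p_Busy = 0.22 × 0.178109 = 0.0391839
  π_Idle·p_Idle = 0.37 × 0.0777952 = 0.0287842
  π_Degraded·p_Degraded = 0.41 × 0.0212275 = 0.00870327
Sum: 0.0391839 + 0.0287842 + 0.00870327 = 0.0766714
So the posterior for State Idle is 0.0287842 / 0.0766714 ≈ 0.3754.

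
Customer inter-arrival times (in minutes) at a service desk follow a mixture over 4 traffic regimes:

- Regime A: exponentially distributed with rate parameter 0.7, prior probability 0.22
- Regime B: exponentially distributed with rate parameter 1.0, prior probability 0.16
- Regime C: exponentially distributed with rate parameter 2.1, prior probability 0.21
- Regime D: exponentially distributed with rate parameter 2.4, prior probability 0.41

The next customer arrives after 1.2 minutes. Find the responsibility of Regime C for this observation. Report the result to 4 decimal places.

Posterior ∝ prior × likelihood, so P(k | x) ∝ P(Z=k) f_k(x); normalise over all components.
Evaluate each component's likelihood at the observed value:
  f_A = 0.7·e^(−0.7·1.2) = 0.7·e^(−0.8400) = 0.302197
  f_B = 1.0·e^(−1.0·1.2) = 1.0·e^(−1.2000) = 0.301194
  f_C = 2.1·e^(−2.1·1.2) = 2.1·e^(−2.5200) = 0.168965
  f_D = 2.4·e^(−2.4·1.2) = 2.4·e^(−2.8800) = 0.134723
Weight by the priors:
  P(Z=A)·f_A = 0.22 × 0.302197 = 0.0664834
  P(Z=B)·f_B = 0.16 × 0.301194 = 0.0481911
  P(Z=C)·f_C = 0.21 × 0.168965 = 0.0354827
  P(Z=D)·f_D = 0.41 × 0.134723 = 0.0552366
Sum: 0.0664834 + 0.0481911 + 0.0354827 + 0.0552366 = 0.205394
Responsibility of Regime C: 0.0354827 / 0.205394 ≈ 0.1728

0.1728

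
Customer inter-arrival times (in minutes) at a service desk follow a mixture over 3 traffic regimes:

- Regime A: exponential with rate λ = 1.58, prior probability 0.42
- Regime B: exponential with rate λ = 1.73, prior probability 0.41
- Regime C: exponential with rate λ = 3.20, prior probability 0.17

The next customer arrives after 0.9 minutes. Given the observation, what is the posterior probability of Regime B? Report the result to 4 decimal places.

By Bayes' theorem, P(k | x) = w_k f_k(x) / Σ_j w_j f_j(x).
Component likelihoods at x = 0.9 minutes:
  f_A = 0.381145
  f_B = 0.364628
  f_C = 0.179631
Multiply by the mixture weights:
  w_A·f_A = 0.42 × 0.381145 = 0.160081
  w_B·f_B = 0.41 × 0.364628 = 0.149497
  w_C·f_C = 0.17 × 0.179631 = 0.0305373
Evidence: 0.160081 + 0.149497 + 0.0305373 = 0.340116
So the posterior for Regime B is 0.149497 / 0.340116 ≈ 0.4395.

0.4395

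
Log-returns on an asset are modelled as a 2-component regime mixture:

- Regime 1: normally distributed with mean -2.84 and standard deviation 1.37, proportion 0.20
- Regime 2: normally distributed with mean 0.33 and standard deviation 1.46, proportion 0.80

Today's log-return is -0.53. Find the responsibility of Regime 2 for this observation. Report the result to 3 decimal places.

P(component k | x) = π_k·f_k(x) / marginal(x), where marginal(x) = Σ_j π_j·f_j(x).
Evaluate each component's likelihood at the observed value:
  p_1 = 0.0702799
  p_2 = 0.229728
Weight by the priors:
  π_1·p_1 = 0.20 × 0.0702799 = 0.014056
  π_2·p_2 = 0.80 × 0.229728 = 0.183782
Evidence: 0.014056 + 0.183782 = 0.197838
Responsibility of Regime 2: 0.183782 / 0.197838 ≈ 0.929

0.929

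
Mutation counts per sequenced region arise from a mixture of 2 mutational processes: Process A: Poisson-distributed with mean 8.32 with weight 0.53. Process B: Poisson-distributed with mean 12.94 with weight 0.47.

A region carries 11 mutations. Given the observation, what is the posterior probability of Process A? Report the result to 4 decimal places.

0.4705

P(component k | x) = π_k·f_k(x) / marginal(x), where marginal(x) = Σ_j π_j·f_j(x).
Evaluate each component's likelihood at the observed value:
  f_A = e^(−8.32)·8.32^11/11! = 0.0806995
  f_B = e^(−12.94)·12.94^11/11! = 0.102412
Multiply by the mixture weights:
  π_A·f_A = 0.53 × 0.0806995 = 0.0427707
  π_B·f_B = 0.47 × 0.102412 = 0.0481336
Normaliser: 0.0427707 + 0.0481336 = 0.0909044
Responsibility of Process A: 0.0427707 / 0.0909044 ≈ 0.4705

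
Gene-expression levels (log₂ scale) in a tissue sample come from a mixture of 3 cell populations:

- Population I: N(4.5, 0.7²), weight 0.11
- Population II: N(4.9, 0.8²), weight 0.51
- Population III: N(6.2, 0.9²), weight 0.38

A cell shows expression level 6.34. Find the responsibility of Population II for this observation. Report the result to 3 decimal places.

P(component k | x) = π_k·f_k(x) / marginal(x), where marginal(x) = Σ_j π_j·f_j(x).
Evaluate each component's likelihood at the observed value:
  p_I = (1/(0.7·√(2π)))·exp(−(6.34−4.5)²/(2·0.7²)) = 0.569918·exp(-3.45469) = 0.0180077
  p_II = (1/(0.8·√(2π)))·exp(−(6.34−4.9)²/(2·0.8²)) = 0.498678·exp(-1.62000) = 0.0986877
  p_III = (1/(0.9·√(2π)))·exp(−(6.34−6.2)²/(2·0.9²)) = 0.443269·exp(-0.01210) = 0.437939
Prior × likelihood for each component:
  π_I·p_I = 0.11 × 0.0180077 = 0.00198084
  π_II·p_II = 0.51 × 0.0986877 = 0.0503307
  π_III·p_III = 0.38 × 0.437939 = 0.166417
Evidence: 0.00198084 + 0.0503307 + 0.166417 = 0.218728
P(Population II | the observation) = 0.0503307 / 0.218728 ≈ 0.230

0.230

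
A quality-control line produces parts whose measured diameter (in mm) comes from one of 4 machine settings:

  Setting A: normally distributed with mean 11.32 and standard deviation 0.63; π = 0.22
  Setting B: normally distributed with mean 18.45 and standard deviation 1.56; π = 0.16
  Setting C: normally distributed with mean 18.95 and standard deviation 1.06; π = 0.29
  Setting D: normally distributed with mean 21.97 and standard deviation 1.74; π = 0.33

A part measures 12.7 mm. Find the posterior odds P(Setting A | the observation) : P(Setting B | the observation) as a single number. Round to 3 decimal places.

275.614

Posterior odds = (π_i f_i(x)) / (π_j f_j(x)); the normalising sum cancels.
Evaluate each component's likelihood at the observed value:
  f_A = (1/(0.63·√(2π)))·exp(−(12.7−11.32)²/(2·0.63²)) = 0.633242·exp(-2.39909) = 0.0574985
  f_B = (1/(1.56·√(2π)))·exp(−(12.7−18.45)²/(2·1.56²)) = 0.255732·exp(-6.79292) = 0.000286852
  f_C = (1/(1.06·√(2π)))·exp(−(12.7−18.95)²/(2·1.06²)) = 0.376361·exp(-17.38274) = 1.06261e-08
  f_D = (1/(1.74·√(2π)))·exp(−(12.7−21.97)²/(2·1.74²)) = 0.229277·exp(-14.19159) = 1.5741e-07
Odds = (0.22/0.16) × (0.0574985/0.000286852) = 1.375 × 200.447 ≈ 275.614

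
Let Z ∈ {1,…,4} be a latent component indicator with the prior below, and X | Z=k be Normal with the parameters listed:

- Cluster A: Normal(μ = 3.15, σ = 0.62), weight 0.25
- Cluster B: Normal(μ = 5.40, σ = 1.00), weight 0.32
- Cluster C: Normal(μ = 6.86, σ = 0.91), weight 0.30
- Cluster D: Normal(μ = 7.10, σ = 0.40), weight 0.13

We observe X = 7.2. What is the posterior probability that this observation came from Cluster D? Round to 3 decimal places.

0.459

The responsibility of component k is π_k f_k(x) divided by Σ_j π_j f_j(x).
Normal densities:
  p_A = 3.48947e-10
  p_B = 0.0789502
  p_C = 0.408842
  p_D = 0.96667
Multiply by the mixture weights:
  π_A·p_A = 0.25 × 3.48947e-10 = 8.72368e-11
  π_B·p_B = 0.32 × 0.0789502 = 0.0252641
  π_C·p_C = 0.30 × 0.408842 = 0.122653
  π_D·p_D = 0.13 × 0.96667 = 0.125667
Denominator: 8.72368e-11 + 0.0252641 + 0.122653 + 0.125667 = 0.273584
So the posterior for Cluster D is 0.125667 / 0.273584 ≈ 0.459.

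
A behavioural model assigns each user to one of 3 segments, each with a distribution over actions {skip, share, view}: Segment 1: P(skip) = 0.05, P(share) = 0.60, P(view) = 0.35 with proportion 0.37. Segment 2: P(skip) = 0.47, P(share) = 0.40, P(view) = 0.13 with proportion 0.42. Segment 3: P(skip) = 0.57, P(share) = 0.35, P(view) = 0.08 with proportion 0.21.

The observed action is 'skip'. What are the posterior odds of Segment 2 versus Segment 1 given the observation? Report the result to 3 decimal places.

10.670

Only the two components matter; the odds are (w_i f_i(x)) / (w_j f_j(x)).
Evaluate each component's likelihood at the observed value:
  p_1 = P(skip | comp) = 0.05
  p_2 = P(skip | comp) = 0.47
  p_3 = P(skip | comp) = 0.57
Odds = (0.42/0.37) × (0.47/0.05) = 1.13514 × 9.4 ≈ 10.670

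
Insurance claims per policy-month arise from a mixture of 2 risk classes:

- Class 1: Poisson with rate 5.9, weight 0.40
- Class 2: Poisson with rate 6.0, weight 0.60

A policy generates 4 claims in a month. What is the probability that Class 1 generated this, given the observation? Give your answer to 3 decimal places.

0.408

By Bayes' theorem, P(k | x) = P(Z=k) f_k(x) / Σ_j P(Z=j) f_j(x).
Poisson probabilities:
  p_1 = e^(−5.9)·5.9^4/4! = 0.138312
  p_2 = e^(−6.0)·6.0^4/4! = 0.133853
Unnormalised posteriors:
  P(Z=1)·p_1 = 0.40 × 0.138312 = 0.0553247
  P(Z=2)·p_2 = 0.60 × 0.133853 = 0.0803116
Normaliser: 0.0553247 + 0.0803116 = 0.135636
P(Class 1 | x) = 0.0553247 / 0.135636 ≈ 0.408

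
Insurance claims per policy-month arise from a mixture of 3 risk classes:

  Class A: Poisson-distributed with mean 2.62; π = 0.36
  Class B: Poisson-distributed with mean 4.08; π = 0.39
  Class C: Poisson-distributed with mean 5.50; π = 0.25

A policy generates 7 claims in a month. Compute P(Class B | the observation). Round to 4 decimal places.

By Bayes' theorem, P(k | x) = π_k f_k(x) / Σ_j π_j f_j(x).
Evaluate each component's likelihood at the observed value:
  p_A = e^(−2.62)·2.62^7/7! = 0.0122413
  p_B = e^(−4.08)·4.08^7/7! = 0.0631348
  p_C = e^(−5.50)·5.50^7/7! = 0.123449
Multiply by the mixture weights:
  π_A·p_A = 0.36 × 0.0122413 = 0.00440686
  π_B·p_B = 0.39 × 0.0631348 = 0.0246226
  π_C·p_C = 0.25 × 0.123449 = 0.0308623
Normaliser: 0.00440686 + 0.0246226 + 0.0308623 = 0.0598918
Responsibility of Class B: 0.0246226 / 0.0598918 ≈ 0.4111

0.4111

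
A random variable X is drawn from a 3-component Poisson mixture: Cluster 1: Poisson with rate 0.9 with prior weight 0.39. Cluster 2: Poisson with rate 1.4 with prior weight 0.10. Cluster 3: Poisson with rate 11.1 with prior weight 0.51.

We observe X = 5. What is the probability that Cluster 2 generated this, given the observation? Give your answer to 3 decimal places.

0.087

The responsibility of component k is π_k f_k(x) divided by Σ_j π_j f_j(x).
Poisson probabilities:
  L_1 = e^(−0.9)·0.9^5/5! = 0.00200063
  L_2 = e^(−1.4)·1.4^5/5! = 0.0110521
  L_3 = e^(−11.1)·11.1^5/5! = 0.021221
Prior × likelihood for each component:
  π_1·L_1 = 0.39 × 0.00200063 = 0.000780245
  π_2·L_2 = 0.10 × 0.0110521 = 0.00110521
  π_3·L_3 = 0.51 × 0.021221 = 0.0108227
Denominator: 0.000780245 + 0.00110521 + 0.0108227 = 0.0127081
P(Cluster 2 | 5) ≈ 0.087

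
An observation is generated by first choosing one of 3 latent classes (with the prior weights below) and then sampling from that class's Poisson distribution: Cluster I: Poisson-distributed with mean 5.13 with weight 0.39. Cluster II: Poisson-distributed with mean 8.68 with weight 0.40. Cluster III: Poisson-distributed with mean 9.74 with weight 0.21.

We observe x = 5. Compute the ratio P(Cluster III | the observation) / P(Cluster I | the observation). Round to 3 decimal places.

0.132

Since P(k|x) ∝ π_k f_k(x), the posterior odds are π_i f_i(x) / (π_j f_j(x)).
Component likelihoods at x = 5:
  f_I = e^(−5.13)·5.13^5/5! = 0.175176
  f_II = e^(−8.68)·8.68^5/5! = 0.0697817
  f_III = e^(−9.74)·9.74^5/5! = 0.0430116
Odds = (0.21/0.39) × (0.0430116/0.175176) = 0.538462 × 0.245533 ≈ 0.132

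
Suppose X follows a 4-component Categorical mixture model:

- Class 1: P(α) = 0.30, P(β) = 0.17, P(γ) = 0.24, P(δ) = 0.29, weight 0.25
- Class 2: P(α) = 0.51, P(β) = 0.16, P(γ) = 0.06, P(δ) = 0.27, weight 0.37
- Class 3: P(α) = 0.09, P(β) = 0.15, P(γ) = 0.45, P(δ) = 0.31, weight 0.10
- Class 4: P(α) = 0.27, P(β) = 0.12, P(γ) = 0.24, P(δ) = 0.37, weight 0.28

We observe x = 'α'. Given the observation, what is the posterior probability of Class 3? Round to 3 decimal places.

By Bayes' theorem, P(k | x) = w_k f_k(x) / Σ_j w_j f_j(x).
Component likelihoods at x = 'α':
  p_1 = P(α | comp) = 0.30
  p_2 = P(α | comp) = 0.51
  p_3 = P(α | comp) = 0.09
  p_4 = P(α | comp) = 0.27
Prior × likelihood for each component:
  w_1·p_1 = 0.25 × 0.3 = 0.075
  w_2·p_2 = 0.37 × 0.51 = 0.1887
  w_3·p_3 = 0.10 × 0.09 = 0.009
  w_4·p_4 = 0.28 × 0.27 = 0.0756
Evidence: 0.075 + 0.1887 + 0.009 + 0.0756 = 0.3483
Responsibility of Class 3: 0.009 / 0.3483 ≈ 0.026

0.026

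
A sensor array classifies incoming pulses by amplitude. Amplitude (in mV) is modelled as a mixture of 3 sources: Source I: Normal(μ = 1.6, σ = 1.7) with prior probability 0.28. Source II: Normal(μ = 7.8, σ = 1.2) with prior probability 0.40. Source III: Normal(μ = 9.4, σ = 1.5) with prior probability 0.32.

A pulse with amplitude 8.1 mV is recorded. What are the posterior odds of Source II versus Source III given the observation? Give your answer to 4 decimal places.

Since P(k|x) ∝ π_k f_k(x), the posterior odds are π_i f_i(x) / (π_j f_j(x)).
Evaluate each component's likelihood at the observed value:
  f_I = 0.000157001
  f_II = 0.322223
  f_III = 0.182691
Posterior odds = (π_II·f_II) / (π_III·f_III) = (0.40·0.322223) / (0.32·0.182691) = 0.128889 / 0.0584611 ≈ 2.2047

2.2047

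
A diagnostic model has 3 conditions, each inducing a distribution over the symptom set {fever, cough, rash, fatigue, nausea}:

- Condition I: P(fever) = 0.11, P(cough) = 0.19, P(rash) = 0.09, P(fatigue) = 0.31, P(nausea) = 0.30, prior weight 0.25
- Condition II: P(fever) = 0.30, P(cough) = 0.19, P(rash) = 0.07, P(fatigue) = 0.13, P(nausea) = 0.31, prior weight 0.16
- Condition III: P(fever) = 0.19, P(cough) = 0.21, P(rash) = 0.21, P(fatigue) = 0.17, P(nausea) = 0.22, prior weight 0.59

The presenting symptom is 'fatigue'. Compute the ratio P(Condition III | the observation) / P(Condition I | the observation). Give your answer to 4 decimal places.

1.2942

The posterior odds equal the prior odds times the likelihood ratio: (P(Z=i)/P(Z=j))·(f_i(x)/f_j(x)).
Categorical probabilities:
  p_I = 0.31
  p_II = 0.13
  p_III = 0.17
Odds = (0.59/0.25) × (0.17/0.31) = 2.36 × 0.548387 ≈ 1.2942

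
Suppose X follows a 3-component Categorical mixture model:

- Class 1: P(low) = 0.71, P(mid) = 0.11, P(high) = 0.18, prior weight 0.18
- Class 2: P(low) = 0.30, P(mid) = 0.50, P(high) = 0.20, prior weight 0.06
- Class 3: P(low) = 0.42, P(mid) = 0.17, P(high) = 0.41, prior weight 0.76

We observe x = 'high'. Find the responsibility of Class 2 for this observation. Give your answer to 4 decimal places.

Apply Bayes' rule: the posterior for each component is proportional to its prior times its likelihood at x.
Evaluate each component's likelihood at the observed value:
  L_1 = 0.18
  L_2 = 0.2
  L_3 = 0.41
Multiply by the mixture weights:
  w_1·L_1 = 0.18 × 0.18 = 0.0324
  w_2·L_2 = 0.06 × 0.2 = 0.012
  w_3·L_3 = 0.76 × 0.41 = 0.3116
Denominator: 0.0324 + 0.012 + 0.3116 = 0.356
P(Class 2 | x) = 0.012 / 0.356 ≈ 0.0337

0.0337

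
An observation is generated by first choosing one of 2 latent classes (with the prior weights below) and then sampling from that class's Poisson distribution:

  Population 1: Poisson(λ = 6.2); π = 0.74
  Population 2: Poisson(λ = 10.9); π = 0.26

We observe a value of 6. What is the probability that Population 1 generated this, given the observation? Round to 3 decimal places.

0.914

P(component k | x) = π_k·f_k(x) / marginal(x), where marginal(x) = Σ_j π_j·f_j(x).
Evaluate each component's likelihood at the observed value:
  p_1 = e^(−6.2)·6.2^6/6! = 0.1601
  p_2 = e^(−10.9)·10.9^6/6! = 0.0429949
Unnormalised posteriors:
  π_1·p_1 = 0.74 × 0.1601 = 0.118474
  π_2·p_2 = 0.26 × 0.0429949 = 0.0111787
Marginal: 0.118474 + 0.0111787 = 0.129653
Responsibility of Population 1: 0.118474 / 0.129653 ≈ 0.914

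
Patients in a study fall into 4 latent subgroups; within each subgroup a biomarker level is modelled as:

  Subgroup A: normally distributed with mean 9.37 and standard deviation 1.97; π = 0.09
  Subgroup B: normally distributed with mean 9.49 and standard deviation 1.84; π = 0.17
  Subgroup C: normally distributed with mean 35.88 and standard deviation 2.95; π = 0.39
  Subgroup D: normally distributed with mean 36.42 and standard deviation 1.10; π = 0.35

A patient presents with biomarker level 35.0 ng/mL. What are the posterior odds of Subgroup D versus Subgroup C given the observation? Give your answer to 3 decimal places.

1.094

Only the two components matter; the odds are (P(Z=i) f_i(x)) / (P(Z=j) f_j(x)).
Evaluate each component's likelihood at the observed value:
  L_A = 3.55811e-38
  L_B = 3.95665e-43
  L_C = 0.12935
  L_D = 0.157635
Odds = (0.35/0.39) × (0.157635/0.12935) = 0.897436 × 1.21868 ≈ 1.094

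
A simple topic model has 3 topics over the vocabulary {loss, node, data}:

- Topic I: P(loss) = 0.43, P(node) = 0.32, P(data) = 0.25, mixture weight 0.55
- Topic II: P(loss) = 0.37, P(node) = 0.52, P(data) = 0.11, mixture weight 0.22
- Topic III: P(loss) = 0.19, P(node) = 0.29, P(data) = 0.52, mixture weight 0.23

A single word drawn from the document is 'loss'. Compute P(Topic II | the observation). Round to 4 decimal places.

The responsibility of component k is P(Z=k) f_k(x) divided by Σ_j P(Z=j) f_j(x).
Component likelihoods at x = 'loss':
  f_I = P(loss | comp) = 0.43
  f_II = P(loss | comp) = 0.37
  f_III = P(loss | comp) = 0.19
Prior × likelihood for each component:
  P(Z=I)·f_I = 0.55 × 0.43 = 0.2365
  P(Z=II)·f_II = 0.22 × 0.37 = 0.0814
  P(Z=III)·f_III = 0.23 × 0.19 = 0.0437
Marginal: 0.2365 + 0.0814 + 0.0437 = 0.3616
P(Topic II | the observation) = 0.0814 / 0.3616 ≈ 0.2251

0.2251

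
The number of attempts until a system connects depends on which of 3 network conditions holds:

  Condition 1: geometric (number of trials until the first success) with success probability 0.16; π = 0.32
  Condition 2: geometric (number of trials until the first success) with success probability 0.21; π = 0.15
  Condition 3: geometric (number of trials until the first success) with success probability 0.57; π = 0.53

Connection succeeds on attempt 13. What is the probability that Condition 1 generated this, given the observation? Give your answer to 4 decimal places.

Apply Bayes' rule: the posterior for each component is proportional to its prior times its likelihood at x.
Component likelihoods at x = 13:
  p_1 = 0.16·(1−0.16)^12 = 0.16·0.12341 = 0.0197456
  p_2 = 0.21·(1−0.21)^12 = 0.21·0.0590915 = 0.0124092
  p_3 = 0.57·(1−0.57)^12 = 0.57·3.99596e-05 = 2.2777e-05
Multiply by the mixture weights:
  P(Z=1)·p_1 = 0.32 × 0.0197456 = 0.00631861
  P(Z=2)·p_2 = 0.15 × 0.0124092 = 0.00186138
  P(Z=3)·p_3 = 0.53 × 2.2777e-05 = 1.20718e-05
Denominator: 0.00631861 + 0.00186138 + 1.20718e-05 = 0.00819206
P(Condition 1 | x) ≈ 0.7713

0.7713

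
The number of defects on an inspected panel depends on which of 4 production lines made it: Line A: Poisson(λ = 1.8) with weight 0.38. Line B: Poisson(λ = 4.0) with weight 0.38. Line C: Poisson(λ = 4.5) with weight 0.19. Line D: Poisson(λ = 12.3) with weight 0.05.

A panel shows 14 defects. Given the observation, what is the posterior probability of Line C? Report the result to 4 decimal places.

Apply Bayes' rule: the posterior for each component is proportional to its prior times its likelihood at x.
Poisson probabilities:
  p_A = e^(−1.8)·1.8^14/14! = 7.10684e-09
  p_B = e^(−4.0)·4.0^14/14! = 5.63967e-05
  p_C = e^(−4.5)·4.5^14/14! = 0.000177927
  p_D = e^(−12.3)·12.3^14/14! = 0.0947199
Prior × likelihood for each component:
  π_A·p_A = 0.38 × 7.10684e-09 = 2.7006e-09
  π_B·p_B = 0.38 × 5.63967e-05 = 2.14307e-05
  π_C·p_C = 0.19 × 0.000177927 = 3.38061e-05
  π_D·p_D = 0.05 × 0.0947199 = 0.00473599
Denominator: 2.7006e-09 + 2.14307e-05 + 3.38061e-05 + 0.00473599 = 0.00479123
P(Line C | 14 defects) = 3.38061e-05 / 0.00479123 ≈ 0.0071

0.0071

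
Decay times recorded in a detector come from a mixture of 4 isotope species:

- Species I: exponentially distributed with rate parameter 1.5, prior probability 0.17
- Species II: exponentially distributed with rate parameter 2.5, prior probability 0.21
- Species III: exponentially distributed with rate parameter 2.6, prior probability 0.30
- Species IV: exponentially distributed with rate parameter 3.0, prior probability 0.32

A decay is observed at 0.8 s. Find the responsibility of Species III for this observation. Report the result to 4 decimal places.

The responsibility of component k is P(Z=k) f_k(x) divided by Σ_j P(Z=j) f_j(x).
Evaluate each component's likelihood at the observed value:
  p_I = 0.451791
  p_II = 0.338338
  p_III = 0.324819
  p_IV = 0.272154
Prior × likelihood for each component:
  P(Z=I)·p_I = 0.17 × 0.451791 = 0.0768045
  P(Z=II)·p_II = 0.21 × 0.338338 = 0.071051
  P(Z=III)·p_III = 0.30 × 0.324819 = 0.0974456
  P(Z=IV)·p_IV = 0.32 × 0.272154 = 0.0870892
Evidence: 0.0768045 + 0.071051 + 0.0974456 + 0.0870892 = 0.33239
P(Species III | data) = 0.0974456 / 0.33239 ≈ 0.2932

0.2932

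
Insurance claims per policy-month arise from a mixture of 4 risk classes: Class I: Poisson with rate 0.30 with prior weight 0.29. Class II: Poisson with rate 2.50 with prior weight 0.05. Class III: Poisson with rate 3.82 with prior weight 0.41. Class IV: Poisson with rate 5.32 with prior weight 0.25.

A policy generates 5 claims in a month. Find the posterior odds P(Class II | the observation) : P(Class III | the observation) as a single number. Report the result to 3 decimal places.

0.055

Posterior odds = (π_i f_i(x)) / (π_j f_j(x)); the normalising sum cancels.
Evaluate each component's likelihood at the observed value:
  L_I = 1.50016e-05
  L_II = 0.0668009
  L_III = 0.148638
  L_IV = 0.173752
Posterior odds = (π_II·L_II) / (π_III·L_III) = (0.05·0.0668009) / (0.41·0.148638) = 0.00334005 / 0.0609417 ≈ 0.055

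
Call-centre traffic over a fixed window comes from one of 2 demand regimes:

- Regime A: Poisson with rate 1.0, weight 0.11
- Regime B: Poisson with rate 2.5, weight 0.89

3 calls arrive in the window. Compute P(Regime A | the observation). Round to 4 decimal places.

0.0342

The responsibility of component k is π_k f_k(x) divided by Σ_j π_j f_j(x).
Poisson probabilities:
  p_A = e^(−1.0)·1.0^3/3! = 0.0613132
  p_B = e^(−2.5)·2.5^3/3! = 0.213763
Weight by the priors:
  π_A·p_A = 0.11 × 0.0613132 = 0.00674446
  π_B·p_B = 0.89 × 0.213763 = 0.190249
Evidence: 0.00674446 + 0.190249 = 0.196994
P(Regime A | data) = 0.00674446 / 0.196994 ≈ 0.0342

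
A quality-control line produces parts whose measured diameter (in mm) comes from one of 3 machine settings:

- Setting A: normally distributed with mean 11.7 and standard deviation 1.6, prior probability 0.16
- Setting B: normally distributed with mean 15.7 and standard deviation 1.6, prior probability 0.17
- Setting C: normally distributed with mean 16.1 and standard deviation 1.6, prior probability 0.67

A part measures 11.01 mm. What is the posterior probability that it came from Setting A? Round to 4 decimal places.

0.9569

Apply Bayes' rule: the posterior for each component is proportional to its prior times its likelihood at x.
Evaluate each component's likelihood at the observed value:
  L_A = (1/(1.6·√(2π)))·exp(−(11.01−11.7)²/(2·1.6²)) = 0.249339·exp(-0.09299) = 0.227199
  L_B = (1/(1.6·√(2π)))·exp(−(11.01−15.7)²/(2·1.6²)) = 0.249339·exp(-4.29611) = 0.00339634
  L_C = (1/(1.6·√(2π)))·exp(−(11.01−16.1)²/(2·1.6²)) = 0.249339·exp(-5.06018) = 0.00158192
Weight by the priors:
  π_A·L_A = 0.16 × 0.227199 = 0.0363518
  π_B·L_B = 0.17 × 0.00339634 = 0.000577379
  π_C·L_C = 0.67 × 0.00158192 = 0.00105988
Normaliser: 0.0363518 + 0.000577379 + 0.00105988 = 0.0379891
So the posterior for Setting A is 0.0363518 / 0.0379891 ≈ 0.9569.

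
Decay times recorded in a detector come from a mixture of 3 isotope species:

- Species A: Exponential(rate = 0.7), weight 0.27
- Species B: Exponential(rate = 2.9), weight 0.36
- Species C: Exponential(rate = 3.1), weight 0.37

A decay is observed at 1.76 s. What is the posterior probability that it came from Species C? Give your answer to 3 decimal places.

0.074

Posterior ∝ prior × likelihood, so P(k | x) ∝ P(Z=k) f_k(x); normalise over all components.
Component likelihoods at x = 1.76 s:
  L_A = 0.7·e^(−0.7·1.76) = 0.7·e^(−1.2320) = 0.204196
  L_B = 2.9·e^(−2.9·1.76) = 2.9·e^(−5.1040) = 0.01761
  L_C = 3.1·e^(−3.1·1.76) = 3.1·e^(−5.4560) = 0.0132389
Weight by the priors:
  P(Z=A)·L_A = 0.27 × 0.204196 = 0.0551329
  P(Z=B)·L_B = 0.36 × 0.01761 = 0.00633959
  P(Z=C)·L_C = 0.37 × 0.0132389 = 0.00489838
Sum: 0.0551329 + 0.00633959 + 0.00489838 = 0.0663709
So the posterior for Species C is 0.00489838 / 0.0663709 ≈ 0.074.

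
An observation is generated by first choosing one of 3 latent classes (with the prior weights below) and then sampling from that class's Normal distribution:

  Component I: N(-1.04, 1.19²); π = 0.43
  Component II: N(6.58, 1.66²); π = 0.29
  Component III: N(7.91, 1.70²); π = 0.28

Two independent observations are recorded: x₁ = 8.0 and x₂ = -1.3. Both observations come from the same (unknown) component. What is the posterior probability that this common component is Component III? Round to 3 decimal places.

Posterior ∝ prior × likelihood, so P(k | x) ∝ π_k f_k(x); normalise over all components.
Since both observations come from the same component, the likelihood for component k is f_k(x₁)·f_k(x₂).
  p_I = [9.86349e-14] × [0.327339] = 3.2287e-14
  p_II = [0.166688] × [3.07347e-06] = 5.12312e-07
  p_III = [0.234343] × [9.93103e-08] = 2.32727e-08
Prior × likelihood for each component:
  π_I·p_I = 0.43 × 3.2287e-14 = 1.38834e-14
  π_II·p_II = 0.29 × 5.12312e-07 = 1.4857e-07
  π_III·p_III = 0.28 × 2.32727e-08 = 6.51636e-09
Marginal: 1.38834e-14 + 1.4857e-07 + 6.51636e-09 = 1.55087e-07
Responsibility of Component III: 6.51636e-09 / 1.55087e-07 ≈ 0.042

0.042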